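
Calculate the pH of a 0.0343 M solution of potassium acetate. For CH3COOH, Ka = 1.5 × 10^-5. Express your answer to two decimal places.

pH = 8.68

CH3COO- is the conjugate base of the weak acid CH3COOH.
Kb = Kw/Ka = 1.0×10^-14 / 1.5 × 10^-5 = 6.67 × 10^-10
Kb = [OH-]²/(0.0343 − [OH-]) = 6.67 × 10^-10
Assume [OH-] ≪ 0.0343: [OH-] ≈ √(6.67 × 10^-10 × 0.0343) = 4.78 × 10^-6 M
([OH-]/C₀ = 0.014% < 5%, so the approximation holds.)
pOH = 5.32, so pH = 14.00 − pOH = 8.68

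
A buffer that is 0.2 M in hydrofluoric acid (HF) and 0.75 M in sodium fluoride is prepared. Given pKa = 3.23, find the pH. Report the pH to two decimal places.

pH = 3.80

pH = pKa + log([A⁻]/[HA]) = 3.23 + log(0.75/0.2)
pH = 3.23 + (+0.574) = 3.80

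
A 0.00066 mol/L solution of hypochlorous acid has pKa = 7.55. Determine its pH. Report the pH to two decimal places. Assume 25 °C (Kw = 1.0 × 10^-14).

pH = 5.37

HOCl ⇌ OCl- + H+
Ka = 10^(−7.55) = 2.82 × 10^-8
Ka = [H+]²/(0.00066 − [H+]) = 2.82 × 10^-8
Neglecting [H+] in the denominator: [H+] = √(2.82 × 10^-8 × 0.00066) = 4.31 × 10^-6 M
Check: 0.65% ionized — well under 5%, approximation valid.
pH = −log[H+] = −log(4.31 × 10^-6) = 5.37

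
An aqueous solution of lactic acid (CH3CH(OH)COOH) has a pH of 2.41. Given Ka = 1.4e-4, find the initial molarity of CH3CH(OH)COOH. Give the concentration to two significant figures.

[H+] = 10^(-2.41) = 3.89 × 10^-3 M = x
Ka = x²/(C₀ − x) ⇒ C₀ = x + x²/Ka
C₀ = 3.89 × 10^-3 + (3.89 × 10^-3)²/(1.4 × 10^-4) = 1.12 × 10^-1 M

C₀ = 1.1 × 10^-1 M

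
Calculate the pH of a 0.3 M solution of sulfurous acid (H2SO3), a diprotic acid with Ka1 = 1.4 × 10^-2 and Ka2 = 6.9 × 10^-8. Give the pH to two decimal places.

pH = 1.24

Since Ka1 ≫ Ka2, the first ionization dominates [H+].
Ka1 = x²/(0.3 − x) = 1.4 × 10^-2
Solving the quadratic: x = (−Ka1 + √(Ka1² + 4·Ka1·C₀))/2 = 5.82 × 10^-2 M
pH = −log(5.82 × 10^-2) = 1.24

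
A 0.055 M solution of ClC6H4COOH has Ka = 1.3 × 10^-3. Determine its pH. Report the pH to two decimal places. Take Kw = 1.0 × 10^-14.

ClC6H4COOH ⇌ ClC6H4COO- + H+
Let x = [H+] at equilibrium. Ka = x²/(0.055 − x).
x is not negligible relative to C₀; solve x² + 0.0013·x − 7.15e-05 = 0.
x = [−0.0013 + √(0.0013² + 0.000286)]/2 = 7.83 × 10^-3 M
pH = −log[H+] = −log(7.83 × 10^-3) = 2.11

pH = 2.11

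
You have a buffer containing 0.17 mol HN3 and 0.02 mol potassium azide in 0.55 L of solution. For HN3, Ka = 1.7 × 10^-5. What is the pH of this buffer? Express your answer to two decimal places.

pKa = −log(1.7 × 10^-5) = 4.770
pH = pKa + log([A⁻]/[HA]) = 4.770 + log(0.02/0.17)
pH = 4.770 + (-0.929) = 3.84

pH = 3.84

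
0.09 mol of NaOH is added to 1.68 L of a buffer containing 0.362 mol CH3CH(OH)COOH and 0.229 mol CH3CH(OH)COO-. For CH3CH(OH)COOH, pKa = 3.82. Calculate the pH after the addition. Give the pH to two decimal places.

pH = 3.89

After neutralization: n(CH3CH(OH)COOH) = 0.272 mol, n(CH3CH(OH)COO-) = 0.319 mol.
pH = pKa + log([A⁻]/[HA]) = 3.82 + log(0.319/0.272) = 3.82 +0.069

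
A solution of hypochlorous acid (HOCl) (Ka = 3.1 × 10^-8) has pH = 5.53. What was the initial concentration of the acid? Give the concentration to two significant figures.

C₀ = 2.8 × 10^-4 M

[H+] = 10^(-5.53) = 2.95 × 10^-6 M = x
Ka = x²/(C₀ − x) ⇒ C₀ = x + x²/Ka
C₀ = 2.95 × 10^-6 + (2.95 × 10^-6)²/(3.1 × 10^-8) = 2.84 × 10^-4 M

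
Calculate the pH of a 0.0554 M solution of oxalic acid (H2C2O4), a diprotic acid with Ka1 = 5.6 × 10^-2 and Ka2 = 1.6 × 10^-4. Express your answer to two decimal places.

Ka1 ≫ Ka2, so treat the first dissociation as the only significant source of H+.
Ka1 = x²/(0.0554 − x) = 5.6 × 10^-2
Solving the quadratic: x = (−Ka1 + √(Ka1² + 4·Ka1·C₀))/2 = 3.43 × 10^-2 M
pH = −log(3.43 × 10^-2) = 1.46

pH = 1.46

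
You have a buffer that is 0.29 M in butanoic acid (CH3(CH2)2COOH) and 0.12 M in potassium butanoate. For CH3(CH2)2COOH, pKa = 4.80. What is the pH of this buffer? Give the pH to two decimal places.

Henderson–Hasselbalch: pH = pKa + log([CH3(CH2)2COO-]/[CH3(CH2)2COOH]) = 4.80 + log(0.12/0.29)
pH = 4.80 + (-0.383) = 4.42

pH = 4.42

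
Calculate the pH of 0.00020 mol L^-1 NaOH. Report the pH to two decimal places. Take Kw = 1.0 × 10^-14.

pH = 10.30

NaOH is a strong base; [OH-] = 0.0002 M.
pOH = -log(0.0002) = 3.70
pH = 14.00 - 3.70 = 10.30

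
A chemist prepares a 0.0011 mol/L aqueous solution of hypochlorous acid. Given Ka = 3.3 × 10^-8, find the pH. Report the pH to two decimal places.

pH = 5.22

HOCl ⇌ OCl- + H+
Let x = [H+] at equilibrium. Ka = x²/(0.0011 − x).
Assume x ≪ 0.0011: x ≈ √(3.3 × 10^-8 × 0.0011) = 6.02 × 10^-6 M
(x/C₀ = 0.55% < 5%, so the approximation holds.)
pH = −log[H+] = −log(6.02 × 10^-6) = 5.22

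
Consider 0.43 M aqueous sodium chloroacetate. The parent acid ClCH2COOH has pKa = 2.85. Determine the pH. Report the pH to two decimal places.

pH = 8.24

ClCH2COO- is the conjugate base of the weak acid ClCH2COOH.
Ka = 10^(−2.85) = 1.41 × 10^-3
Kb = Kw/Ka = 1.0×10^-14 / 1.41 × 10^-3 = 7.09 × 10^-12
Kb = x²/(0.43 − x) = 7.09 × 10^-12
Assume x ≪ 0.43: x ≈ √(7.09 × 10^-12 × 0.43) = 1.75 × 10^-6 M
(x/C₀ = 0.00041% < 5%, so the approximation holds.)
pOH = −log(1.75 × 10^-6) = 5.76; pH = 14.00 − 5.76 = 8.24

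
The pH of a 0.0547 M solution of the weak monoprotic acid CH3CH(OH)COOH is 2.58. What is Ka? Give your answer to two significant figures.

Ka = 1.3 × 10^-4

[H+] = 10^(-2.58) = 2.63 × 10^-3 M
At equilibrium [HA] = 0.0547 − 2.63 × 10^-3 = 5.21 × 10^-2 M
Ka = [H+][A-]/[HA] = (2.63 × 10^-3)² / 5.21 × 10^-2 = 1.3 × 10^-4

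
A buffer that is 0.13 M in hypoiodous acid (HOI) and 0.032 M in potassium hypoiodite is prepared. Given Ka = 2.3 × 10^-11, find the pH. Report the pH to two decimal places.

pKa = −log(2.3 × 10^-11) = 10.638
pH = pKa + log([A⁻]/[HA]) = 10.638 + log(0.032/0.13)
pH = 10.638 + (-0.609) = 10.03

pH = 10.03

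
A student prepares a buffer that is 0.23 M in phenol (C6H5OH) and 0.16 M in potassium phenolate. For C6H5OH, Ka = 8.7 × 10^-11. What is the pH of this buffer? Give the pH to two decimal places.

pH = 9.90

pKa = −log(8.7 × 10^-11) = 10.060
Henderson–Hasselbalch: pH = pKa + log([C6H5O-]/[C6H5OH]) = 10.060 + log(0.16/0.23)
pH = 10.060 + (-0.158) = 9.90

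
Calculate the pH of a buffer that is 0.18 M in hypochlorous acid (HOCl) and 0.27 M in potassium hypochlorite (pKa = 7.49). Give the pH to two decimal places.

pH = 7.67

Henderson–Hasselbalch: pH = pKa + log([OCl-]/[HOCl]) = 7.49 + log(0.27/0.18)
pH = 7.49 + (+0.176) = 7.67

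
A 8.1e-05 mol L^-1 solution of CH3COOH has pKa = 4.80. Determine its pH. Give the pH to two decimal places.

pH = 4.54

CH3COOH ⇌ CH3COO- + H+
Ka = 10^(−4.80) = 1.58 × 10^-5
Ka = [H+]²/(8.1e-05 − [H+]) = 1.58 × 10^-5
The 5% rule fails; solving [H+]² + Ka·[H+] − Ka·C₀ = 0 exactly:
[H+] = (−Ka + √(Ka² + 4·Ka·C₀))/2 = 2.87 × 10^-5 M
pH = −log[H+] = −log(2.87 × 10^-5) = 4.54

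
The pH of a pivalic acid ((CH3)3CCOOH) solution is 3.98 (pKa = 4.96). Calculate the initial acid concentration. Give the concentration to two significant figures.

C₀ = 1.1 × 10^-3 M

[H+] = 10^(-3.98) = 1.05 × 10^-4 M = x
Ka = 10^(−4.96) = 1.10 × 10^-5
Ka = x²/(C₀ − x) ⇒ C₀ = x + x²/Ka
C₀ = 1.05 × 10^-4 + (1.05 × 10^-4)²/(1.10 × 10^-5) = 1.11 × 10^-3 M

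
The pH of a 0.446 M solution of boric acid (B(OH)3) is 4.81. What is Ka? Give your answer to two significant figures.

[H+] = 10^(-4.81) = 1.55 × 10^-5 M
At equilibrium [HA] = 0.446 − 1.55 × 10^-5 = 4.46 × 10^-1 M
Ka = [H+][A-]/[HA] = (1.55 × 10^-5)² / 4.46 × 10^-1 = 5.4 × 10^-10

Ka = 5.4 × 10^-10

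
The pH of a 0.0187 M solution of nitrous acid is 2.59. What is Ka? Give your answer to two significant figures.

[H+] = 10^(-2.59) = 2.57 × 10^-3 M
At equilibrium [HA] = 0.0187 − 2.57 × 10^-3 = 1.61 × 10^-2 M
Ka = [H+][A-]/[HA] = (2.57 × 10^-3)² / 1.61 × 10^-2 = 4.1 × 10^-4

Ka = 4.1 × 10^-4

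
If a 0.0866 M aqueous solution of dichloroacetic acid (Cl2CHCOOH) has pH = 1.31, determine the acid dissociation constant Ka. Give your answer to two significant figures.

[H+] = 10^(-1.31) = 4.90 × 10^-2 M
At equilibrium [HA] = 0.0866 − 4.90 × 10^-2 = 3.76 × 10^-2 M
Ka = [H+][A-]/[HA] = (4.90 × 10^-2)² / 3.76 × 10^-2 = 6.4 × 10^-2

Ka = 6.4 × 10^-2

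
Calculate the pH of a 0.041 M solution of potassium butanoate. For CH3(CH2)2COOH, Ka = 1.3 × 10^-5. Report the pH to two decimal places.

pH = 8.75

CH3(CH2)2COO- is the conjugate base of the weak acid CH3(CH2)2COOH.
Kb = Kw/Ka = 1.0×10^-14 / 1.3 × 10^-5 = 7.69 × 10^-10
Let x = [OH-] at equilibrium. Kb = x²/(0.041 − x).
Since Kb ≪ C₀, x ≈ √(Kb·C₀) = 5.62 × 10^-6 M.
Check: 0.014% ionized — well under 5%, approximation valid.
pOH = −log(5.62 × 10^-6) = 5.25; pH = 14.00 − 5.25 = 8.75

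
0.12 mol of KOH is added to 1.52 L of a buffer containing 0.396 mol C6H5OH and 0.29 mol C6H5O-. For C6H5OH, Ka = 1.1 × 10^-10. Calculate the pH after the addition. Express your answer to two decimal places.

pH = 10.13

After neutralization: n(C6H5OH) = 0.276 mol, n(C6H5O-) = 0.41 mol.
pKa = −log(1.1 × 10^-10) = 9.959
pH = pKa + log([A⁻]/[HA]) = 9.959 + log(0.41/0.276) = 9.959 +0.172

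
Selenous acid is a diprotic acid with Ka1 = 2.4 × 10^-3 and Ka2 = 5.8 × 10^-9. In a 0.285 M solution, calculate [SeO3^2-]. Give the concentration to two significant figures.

5.8 × 10^-9 M

First ionization gives [H+] ≈ [HSeO3-] = 2.50 × 10^-2 M.
Second step: Ka2 = [H+][SeO3^2-]/[HSeO3-] ≈ [SeO3^2-] (since [H+] ≈ [HSeO3-]).
So [SeO3^2-] ≈ Ka2.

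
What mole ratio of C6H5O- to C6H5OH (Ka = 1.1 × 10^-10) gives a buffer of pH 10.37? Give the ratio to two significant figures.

pKa = -log(1.1 × 10^-10) = 9.959
pH = pKa + log(r) ⇒ log(r) = 10.37 − 9.959 = +0.411
r = [C6H5O-]/[C6H5OH] = 10^(+0.411) = 2.58

ratio = 2.6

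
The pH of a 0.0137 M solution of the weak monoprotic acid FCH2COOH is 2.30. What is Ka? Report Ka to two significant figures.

[H+] = 10^(-2.30) = 5.01 × 10^-3 M
At equilibrium [HA] = 0.0137 − 5.01 × 10^-3 = 8.69 × 10^-3 M
Ka = [H+][A-]/[HA] = (5.01 × 10^-3)² / 8.69 × 10^-3 = 2.9 × 10^-3

Ka = 2.9 × 10^-3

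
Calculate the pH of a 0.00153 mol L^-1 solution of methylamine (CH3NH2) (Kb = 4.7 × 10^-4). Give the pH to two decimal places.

CH3NH2 + H2O ⇌ CH3NH3+ + OH-
Kb = [OH-]²/(0.00153 − [OH-]) = 4.7 × 10^-4
[OH-] is not negligible relative to C₀; solve [OH-]² + 0.00047·[OH-] − 7.19e-07 = 0.
[OH-] = (−Kb + √(Kb² + 4·Kb·C₀))/2 = 6.45 × 10^-4 M
pOH = −log(6.45 × 10^-4) = 3.19; pH = 14.00 − 3.19 = 10.81

pH = 10.81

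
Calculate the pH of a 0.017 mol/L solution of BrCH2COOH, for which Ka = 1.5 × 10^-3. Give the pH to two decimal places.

pH = 2.36

BrCH2COOH ⇌ BrCH2COO- + H+
Ka = [H+]²/(0.017 − [H+]) = 1.5 × 10^-3
Here C₀/Ka ≈ 11.3, so the small-[H+] approximation fails. Use the quadratic:
[H+] = [−0.0015 + √(0.0015² + 0.000102)]/2 = 4.36 × 10^-3 M
pH = −log[H+] = −log(4.36 × 10^-3) = 2.36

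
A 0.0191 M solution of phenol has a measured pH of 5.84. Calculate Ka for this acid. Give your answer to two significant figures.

[H+] = 10^(-5.84) = 1.45 × 10^-6 M
At equilibrium [HA] = 0.0191 − 1.45 × 10^-6 = 1.91 × 10^-2 M
Ka = [H+][A-]/[HA] = (1.45 × 10^-6)² / 1.91 × 10^-2 = 1.1 × 10^-10

Ka = 1.1 × 10^-10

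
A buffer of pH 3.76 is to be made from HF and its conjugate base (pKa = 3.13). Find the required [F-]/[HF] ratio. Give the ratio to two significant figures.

pH = pKa + log(r) ⇒ log(r) = 3.76 − 3.13 = +0.63
r = [F-]/[HF] = 10^(+0.63) = 4.27

ratio = 4.3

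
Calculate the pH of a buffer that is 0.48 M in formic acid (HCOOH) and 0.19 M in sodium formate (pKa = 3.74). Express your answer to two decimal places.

Using pH = pKa + log([base]/[acid]) with [base]/[acid] = 0.19/0.48:
pH = 3.74 + (-0.402) = 3.34

pH = 3.34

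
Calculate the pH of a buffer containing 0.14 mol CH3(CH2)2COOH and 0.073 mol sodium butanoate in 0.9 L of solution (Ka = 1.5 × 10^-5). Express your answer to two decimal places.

pH = 4.54

pKa = −log(1.5 × 10^-5) = 4.824
Henderson–Hasselbalch: pH = pKa + log([CH3(CH2)2COO-]/[CH3(CH2)2COOH]) = 4.824 + log(0.073/0.14)
pH = 4.824 + (-0.283) = 4.54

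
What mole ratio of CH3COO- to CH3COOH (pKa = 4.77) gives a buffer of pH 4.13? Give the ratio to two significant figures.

ratio = 0.23

pH = pKa + log(r) ⇒ log(r) = 4.13 − 4.77 = -0.64
r = [CH3COO-]/[CH3COOH] = 10^(-0.64) = 0.229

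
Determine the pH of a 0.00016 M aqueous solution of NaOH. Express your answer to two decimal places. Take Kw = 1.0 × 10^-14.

pH = 10.20

NaOH is a strong base; [OH-] = 0.00016 M.
pOH = -log(0.00016) = 3.80
pH = 14.00 - 3.80 = 10.20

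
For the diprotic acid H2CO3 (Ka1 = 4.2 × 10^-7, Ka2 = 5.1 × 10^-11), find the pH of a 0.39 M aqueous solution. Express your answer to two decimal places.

pH = 3.39

Ka1 ≫ Ka2, so treat the first dissociation as the only significant source of H+.
Ka1 = x²/(0.39 − x) = 4.2 × 10^-7
x ≈ √(4.2 × 10^-7 × 0.39) = 4.05 × 10^-4 M
pH = −log(4.05 × 10^-4) = 3.39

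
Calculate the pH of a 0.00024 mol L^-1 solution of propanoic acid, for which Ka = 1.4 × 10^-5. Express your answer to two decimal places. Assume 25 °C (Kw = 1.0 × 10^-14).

pH = 4.29

CH3CH2COOH ⇌ CH3CH2COO- + H+
From the ICE table, Ka = [H+]²/(0.00024 − [H+]) = 1.4 × 10^-5.
The 5% rule fails; solving [H+]² + Ka·[H+] − Ka·C₀ = 0 exactly:
[H+] = [−1.4e-05 + √(1.4e-05² + 1.34e-08)]/2 = 5.14 × 10^-5 M
pH = −log(5.14 × 10^-5) = 4.29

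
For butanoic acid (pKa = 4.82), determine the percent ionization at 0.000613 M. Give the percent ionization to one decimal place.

CH3(CH2)2COOH ⇌ CH3(CH2)2COO- + H+; let x = [H+] at equilibrium.
Ka = 10^(−4.82) = 1.51 × 10^-5
Ka = x²/(C₀ − x); solving the quadratic gives x = 8.90 × 10^-5 M.
Fraction ionized = 8.90 × 10^-5 / 0.000613 = 0.1452 → 14.5%

14.5%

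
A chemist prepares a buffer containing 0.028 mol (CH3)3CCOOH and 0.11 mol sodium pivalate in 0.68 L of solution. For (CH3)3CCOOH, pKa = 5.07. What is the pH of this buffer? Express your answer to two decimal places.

pH = pKa + log([A⁻]/[HA]) = 5.07 + log(0.11/0.028)
pH = 5.07 + (+0.594) = 5.66

pH = 5.66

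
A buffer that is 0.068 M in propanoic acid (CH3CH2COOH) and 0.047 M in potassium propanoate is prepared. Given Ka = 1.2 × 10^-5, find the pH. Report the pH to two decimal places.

pH = 4.76

pKa = −log(1.2 × 10^-5) = 4.921
Henderson–Hasselbalch: pH = pKa + log([CH3CH2COO-]/[CH3CH2COOH]) = 4.921 + log(0.047/0.068)
pH = 4.921 + (-0.160) = 4.76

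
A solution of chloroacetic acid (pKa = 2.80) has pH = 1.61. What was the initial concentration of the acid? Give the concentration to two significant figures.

[H+] = 10^(-1.61) = 2.45 × 10^-2 M = x
Ka = 10^(−2.80) = 1.58 × 10^-3
Ka = x²/(C₀ − x) ⇒ C₀ = x + x²/Ka
C₀ = 2.45 × 10^-2 + (2.45 × 10^-2)²/(1.58 × 10^-3) = 4.04 × 10^-1 M

C₀ = 4.0 × 10^-1 M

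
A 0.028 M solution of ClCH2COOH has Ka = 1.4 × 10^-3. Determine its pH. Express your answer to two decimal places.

pH = 2.25

ClCH2COOH ⇌ ClCH2COO- + H+
From the ICE table, Ka = [H+]²/(0.028 − [H+]) = 1.4 × 10^-3.
The 5% rule fails; solving [H+]² + Ka·[H+] − Ka·C₀ = 0 exactly:
[H+] = [−0.0014 + √(0.0014² + 0.000157)]/2 = 5.60 × 10^-3 M
pH = −log(5.60 × 10^-3) = 2.25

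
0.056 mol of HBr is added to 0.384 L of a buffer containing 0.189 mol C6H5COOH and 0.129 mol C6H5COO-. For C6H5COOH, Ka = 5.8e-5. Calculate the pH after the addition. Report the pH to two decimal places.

After neutralization: n(C6H5COOH) = 0.245 mol, n(C6H5COO-) = 0.073 mol.
pKa = −log(5.8 × 10^-5) = 4.237
Henderson–Hasselbalch with mole ratio 0.073/0.245: pH = 4.237 + (-0.526)

pH = 3.71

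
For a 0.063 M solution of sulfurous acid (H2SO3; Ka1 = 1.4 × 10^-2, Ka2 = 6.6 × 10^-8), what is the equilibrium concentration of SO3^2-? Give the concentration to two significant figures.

6.6 × 10^-8 M

First ionization gives [H+] ≈ [HSO3-] = 2.35 × 10^-2 M.
Second step: Ka2 = [H+][SO3^2-]/[HSO3-] ≈ [SO3^2-] (since [H+] ≈ [HSO3-]).
So [SO3^2-] ≈ Ka2.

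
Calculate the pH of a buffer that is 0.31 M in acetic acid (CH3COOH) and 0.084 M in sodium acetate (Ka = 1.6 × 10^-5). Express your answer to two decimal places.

pH = 4.23

pKa = −log(1.6 × 10^-5) = 4.796
Using pH = pKa + log([base]/[acid]) with [base]/[acid] = 0.084/0.31:
pH = 4.796 + (-0.567) = 4.23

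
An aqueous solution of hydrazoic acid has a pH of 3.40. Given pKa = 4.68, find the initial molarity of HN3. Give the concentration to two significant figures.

C₀ = 8.0 × 10^-3 M

[H+] = 10^(-3.40) = 3.98 × 10^-4 M = x
Ka = 10^(−4.68) = 2.09 × 10^-5
Ka = x²/(C₀ − x) ⇒ C₀ = x + x²/Ka
C₀ = 3.98 × 10^-4 + (3.98 × 10^-4)²/(2.09 × 10^-5) = 7.98 × 10^-3 M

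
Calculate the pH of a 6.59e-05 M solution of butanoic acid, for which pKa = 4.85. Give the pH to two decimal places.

pH = 4.62

CH3(CH2)2COOH ⇌ CH3(CH2)2COO- + H+
Ka = 10^(−4.85) = 1.41 × 10^-5
Ka = [H+]²/(6.59e-05 − [H+]) = 1.41 × 10^-5
The 5% rule fails; solving [H+]² + Ka·[H+] − Ka·C₀ = 0 exactly:
[H+] = [−1.41e-05 + √(1.41e-05² + 3.72e-09)]/2 = 2.42 × 10^-5 M
pH = −log(2.42 × 10^-5) = 4.62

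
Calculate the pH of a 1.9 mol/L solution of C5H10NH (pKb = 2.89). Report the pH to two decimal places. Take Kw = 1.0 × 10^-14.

C5H10NH + H2O ⇌ C5H10NH2+ + OH-
Kb = 10^(−2.89) = 1.29 × 10^-3
Kb = [OH-]²/(1.9 − [OH-]) = 1.29 × 10^-3
Since Kb ≪ C₀, [OH-] ≈ √(Kb·C₀) = 4.95 × 10^-2 M.
([OH-]/C₀ = 2.6% < 5%, so the approximation holds.)
pOH = −log(4.95 × 10^-2) = 1.31; pH = 14.00 − 1.31 = 12.69

pH = 12.69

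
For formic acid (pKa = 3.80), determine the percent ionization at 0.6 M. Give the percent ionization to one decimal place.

HCOOH ⇌ HCOO- + H+; let x = [H+] at equilibrium.
Ka = 10^(−3.80) = 1.58 × 10^-4
x ≈ √(Ka·C₀) = √(1.58 × 10^-4 × 0.6) = 9.74 × 10^-3 M
% ionization = x/C₀ × 100% = 9.74 × 10^-3/0.6 × 100% = 1.6%

1.6%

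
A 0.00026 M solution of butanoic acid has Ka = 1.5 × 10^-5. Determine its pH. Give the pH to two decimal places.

CH3(CH2)2COOH ⇌ CH3(CH2)2COO- + H+
From the ICE table, Ka = x²/(0.00026 − x) = 1.5 × 10^-5.
x is not negligible relative to C₀; solve x² + 1.5e-05·x − 3.9e-09 = 0.
x = [−1.5e-05 + √(1.5e-05² + 1.56e-08)]/2 = 5.54 × 10^-5 M
pH = −log[H+] = −log(5.54 × 10^-5) = 4.26

pH = 4.26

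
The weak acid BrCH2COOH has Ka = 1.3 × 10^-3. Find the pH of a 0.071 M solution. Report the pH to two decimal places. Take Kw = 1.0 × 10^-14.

pH = 2.05

BrCH2COOH ⇌ BrCH2COO- + H+
From the ICE table, Ka = [H+]²/(0.071 − [H+]) = 1.3 × 10^-3.
Here C₀/Ka ≈ 54.6, so the small-[H+] approximation fails. Use the quadratic:
[H+] = (−Ka + √(Ka² + 4·Ka·C₀))/2 = 8.98 × 10^-3 M
pH = −log[H+] = −log(8.98 × 10^-3) = 2.05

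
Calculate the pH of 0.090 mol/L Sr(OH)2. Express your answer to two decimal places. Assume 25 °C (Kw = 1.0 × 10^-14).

Sr(OH)2 is a strong base (each formula unit releases 2 OH-); [OH-] = 0.18 M.
pOH = -log(0.18) = 0.74
pH = 14.00 - 0.74 = 13.26

pH = 13.26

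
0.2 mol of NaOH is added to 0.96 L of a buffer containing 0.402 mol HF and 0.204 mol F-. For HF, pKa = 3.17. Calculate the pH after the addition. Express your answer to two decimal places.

pH = 3.47

OH- converts HF to F-: HF → 0.202 mol, F- → 0.404 mol.
pH = pKa + log([A⁻]/[HA]) = 3.17 + log(0.404/0.202) = 3.17 +0.301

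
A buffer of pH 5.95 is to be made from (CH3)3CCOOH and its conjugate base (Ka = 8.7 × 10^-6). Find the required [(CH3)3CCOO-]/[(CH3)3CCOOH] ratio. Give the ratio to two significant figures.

ratio = 7.8

pKa = -log(8.7 × 10^-6) = 5.060
pH = pKa + log(r) ⇒ log(r) = 5.95 − 5.060 = +0.890
r = [(CH3)3CCOO-]/[(CH3)3CCOOH] = 10^(+0.890) = 7.76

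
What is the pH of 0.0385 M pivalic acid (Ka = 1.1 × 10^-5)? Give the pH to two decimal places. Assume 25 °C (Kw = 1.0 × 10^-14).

pH = 3.19

(CH3)3CCOOH ⇌ (CH3)3CCOO- + H+
From the ICE table, Ka = x²/(0.0385 − x) = 1.1 × 10^-5.
Neglecting x in the denominator: x = √(1.1 × 10^-5 × 0.0385) = 6.51 × 10^-4 M
pH = −log[H+] = −log(6.51 × 10^-4) = 3.19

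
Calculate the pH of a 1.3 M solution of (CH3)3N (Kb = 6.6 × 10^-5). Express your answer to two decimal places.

pH = 11.97

(CH3)3N + H2O ⇌ (CH3)3NH+ + OH-
From the ICE table, Kb = x²/(1.3 − x) = 6.6 × 10^-5.
Since Kb ≪ C₀, x ≈ √(Kb·C₀) = 9.26 × 10^-3 M.
Check: 0.71% ionized — well under 5%, approximation valid.
pOH = −log(9.26 × 10^-3) = 2.03; pH = 14.00 − 2.03 = 11.97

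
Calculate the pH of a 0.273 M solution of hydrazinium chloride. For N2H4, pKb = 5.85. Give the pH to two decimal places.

pH = 4.36

N2H5+ is the conjugate acid of the weak base N2H4.
Kb = 10^(−5.85) = 1.41 × 10^-6
Ka = Kw/Kb = 1.0×10^-14 / 1.41 × 10^-6 = 7.09 × 10^-9
Ka = x²/(0.273 − x) = 7.09 × 10^-9
Since Ka ≪ C₀, x ≈ √(Ka·C₀) = 4.40 × 10^-5 M.
pH = −log[H+] = −log(4.40 × 10^-5) = 4.36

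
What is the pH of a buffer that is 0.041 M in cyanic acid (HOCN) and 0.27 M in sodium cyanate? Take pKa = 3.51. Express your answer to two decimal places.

pH = 4.33

Henderson–Hasselbalch: pH = pKa + log([OCN-]/[HOCN]) = 3.51 + log(0.27/0.041)
pH = 3.51 + (+0.819) = 4.33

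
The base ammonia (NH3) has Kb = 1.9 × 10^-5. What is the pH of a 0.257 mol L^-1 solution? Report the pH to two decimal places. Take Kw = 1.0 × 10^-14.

NH3 + H2O ⇌ NH4+ + OH-
From the ICE table, Kb = x²/(0.257 − x) = 1.9 × 10^-5.
Since Kb ≪ C₀, x ≈ √(Kb·C₀) = 2.21 × 10^-3 M.
Check: 0.86% ionized — well under 5%, approximation valid.
pOH = 2.66, so pH = 14.00 − pOH = 11.34

pH = 11.34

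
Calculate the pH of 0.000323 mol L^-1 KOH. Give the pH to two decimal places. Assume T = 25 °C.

KOH is a strong base; [OH-] = 0.000323 M.
pOH = -log(0.000323) = 3.49
pH = 14.00 - 3.49 = 10.51

pH = 10.51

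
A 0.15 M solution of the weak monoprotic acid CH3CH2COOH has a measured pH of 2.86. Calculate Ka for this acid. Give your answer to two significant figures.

Ka = 1.3 × 10^-5

[H+] = 10^(-2.86) = 1.38 × 10^-3 M
At equilibrium [HA] = 0.15 − 1.38 × 10^-3 = 1.49 × 10^-1 M
Ka = [H+][A-]/[HA] = (1.38 × 10^-3)² / 1.49 × 10^-1 = 1.3 × 10^-5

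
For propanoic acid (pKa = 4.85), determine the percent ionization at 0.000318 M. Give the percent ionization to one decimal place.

CH3CH2COOH ⇌ CH3CH2COO- + H+; let x = [H+] at equilibrium.
Ka = 10^(−4.85) = 1.41 × 10^-5
Ka = x²/(C₀ − x); solving the quadratic gives x = 6.03 × 10^-5 M.
% ionization = x/C₀ × 100% = 6.03 × 10^-5/0.000318 × 100% = 19.0%

19.0%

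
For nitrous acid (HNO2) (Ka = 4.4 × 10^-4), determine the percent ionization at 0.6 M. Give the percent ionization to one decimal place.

2.7%

HNO2 ⇌ NO2- + H+; let x = [H+] at equilibrium.
x ≈ √(Ka·C₀) = √(4.4 × 10^-4 × 0.6) = 1.62 × 10^-2 M
% ionization = x/C₀ × 100% = 1.62 × 10^-2/0.6 × 100% = 2.7%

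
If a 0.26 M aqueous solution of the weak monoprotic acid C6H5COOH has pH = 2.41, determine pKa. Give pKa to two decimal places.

[H+] = 10^(-2.41) = 3.89 × 10^-3 M
At equilibrium [HA] = 0.26 − 3.89 × 10^-3 = 2.56 × 10^-1 M
Ka = [H+][A-]/[HA] = (3.89 × 10^-3)² / 2.56 × 10^-1 = 5.91 × 10^-5
pKa = -log(5.91 × 10^-5) = 4.23

pKa = 4.23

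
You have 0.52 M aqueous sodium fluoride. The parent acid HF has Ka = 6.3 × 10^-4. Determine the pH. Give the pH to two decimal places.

F- is the conjugate base of the weak acid HF.
Kb = Kw/Ka = 1.0×10^-14 / 6.3 × 10^-4 = 1.59 × 10^-11
Kb = x²/(0.52 − x) = 1.59 × 10^-11
Neglecting x in the denominator: x = √(1.59 × 10^-11 × 0.52) = 2.88 × 10^-6 M
pOH = −log(2.88 × 10^-6) = 5.54; pH = 14.00 − 5.54 = 8.46

pH = 8.46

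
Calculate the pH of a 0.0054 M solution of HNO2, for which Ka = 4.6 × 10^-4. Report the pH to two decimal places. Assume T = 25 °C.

pH = 2.87

HNO2 ⇌ NO2- + H+
From the ICE table, Ka = [H+]²/(0.0054 − [H+]) = 4.6 × 10^-4.
[H+] is not negligible relative to C₀; solve [H+]² + 0.00046·[H+] − 2.48e-06 = 0.
[H+] = [−0.00046 + √(0.00046² + 9.94e-06)]/2 = 1.36 × 10^-3 M
pH = −log(1.36 × 10^-3) = 2.87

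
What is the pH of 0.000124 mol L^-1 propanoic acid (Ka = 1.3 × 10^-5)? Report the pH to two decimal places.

CH3CH2COOH ⇌ CH3CH2COO- + H+
Ka = [H+]²/(0.000124 − [H+]) = 1.3 × 10^-5
[H+] is not negligible relative to C₀; solve [H+]² + 1.3e-05·[H+] − 1.61e-09 = 0.
[H+] = (−Ka + √(Ka² + 4·Ka·C₀))/2 = 3.42 × 10^-5 M
pH = −log[H+] = −log(3.42 × 10^-5) = 4.47

pH = 4.47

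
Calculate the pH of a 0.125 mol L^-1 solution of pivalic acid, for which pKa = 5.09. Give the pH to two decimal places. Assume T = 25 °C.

pH = 3.00

(CH3)3CCOOH ⇌ (CH3)3CCOO- + H+
Ka = 10^(−5.09) = 8.13 × 10^-6
Ka = x²/(0.125 − x) = 8.13 × 10^-6
Neglecting x in the denominator: x = √(8.13 × 10^-6 × 0.125) = 1.01 × 10^-3 M
Check: 0.81% ionized — well under 5%, approximation valid.
pH = −log(1.01 × 10^-3) = 3.00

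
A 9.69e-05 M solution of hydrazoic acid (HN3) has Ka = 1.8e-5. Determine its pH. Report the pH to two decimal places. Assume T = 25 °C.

pH = 4.47

HN3 ⇌ N3- + H+
From the ICE table, Ka = x²/(9.69e-05 − x) = 1.8 × 10^-5.
x is not negligible relative to C₀; solve x² + 1.8e-05·x − 1.74e-09 = 0.
x = [−1.8e-05 + √(1.8e-05² + 6.98e-09)]/2 = 3.37 × 10^-5 M
pH = −log[H+] = −log(3.37 × 10^-5) = 4.47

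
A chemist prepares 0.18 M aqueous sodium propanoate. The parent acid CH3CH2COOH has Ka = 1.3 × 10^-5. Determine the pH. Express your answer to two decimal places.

CH3CH2COO- is the conjugate base of the weak acid CH3CH2COOH.
Kb = Kw/Ka = 1.0×10^-14 / 1.3 × 10^-5 = 7.69 × 10^-10
Kb = x²/(0.18 − x) = 7.69 × 10^-10
Since Kb ≪ C₀, x ≈ √(Kb·C₀) = 1.18 × 10^-5 M.
Check: 0.0065% ionized — well under 5%, approximation valid.
pOH = 4.93, so pH = 14.00 − pOH = 9.07

pH = 9.07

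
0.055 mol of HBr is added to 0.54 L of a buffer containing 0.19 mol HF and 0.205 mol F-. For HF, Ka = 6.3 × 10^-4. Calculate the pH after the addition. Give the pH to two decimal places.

Added H+ converts F- to HF: HF → 0.245 mol, F- → 0.15 mol.
pKa = −log(6.3 × 10^-4) = 3.201
pH = pKa + log(n_F-/n_HF) = 3.201 + log(0.15/0.245) = 3.201 + (-0.213)

pH = 2.99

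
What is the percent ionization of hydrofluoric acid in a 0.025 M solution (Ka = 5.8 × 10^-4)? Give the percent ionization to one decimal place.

14.1%

HF ⇌ F- + H+; let x = [H+] at equilibrium.
Ka = x²/(C₀ − x); solving the quadratic gives x = 3.53 × 10^-3 M.
Fraction ionized = 3.53 × 10^-3 / 0.025 = 0.1412 → 14.1%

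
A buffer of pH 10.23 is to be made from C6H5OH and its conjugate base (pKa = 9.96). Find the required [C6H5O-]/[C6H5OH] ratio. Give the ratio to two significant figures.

pH = pKa + log(r) ⇒ log(r) = 10.23 − 9.96 = +0.27
r = [C6H5O-]/[C6H5OH] = 10^(+0.27) = 1.86

ratio = 1.9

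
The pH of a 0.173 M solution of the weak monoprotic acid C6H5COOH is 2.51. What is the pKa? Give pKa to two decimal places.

pKa = 4.25

[H+] = 10^(-2.51) = 3.09 × 10^-3 M
At equilibrium [HA] = 0.173 − 3.09 × 10^-3 = 1.70 × 10^-1 M
Ka = [H+][A-]/[HA] = (3.09 × 10^-3)² / 1.70 × 10^-1 = 5.62 × 10^-5
pKa = -log(5.62 × 10^-5) = 4.25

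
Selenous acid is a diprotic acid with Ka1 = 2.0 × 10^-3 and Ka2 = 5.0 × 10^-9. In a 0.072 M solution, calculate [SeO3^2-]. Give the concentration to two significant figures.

First ionization gives [H+] ≈ [HSeO3-] = 1.10 × 10^-2 M.
Second step: Ka2 = [H+][SeO3^2-]/[HSeO3-] ≈ [SeO3^2-] (since [H+] ≈ [HSeO3-]).
So [SeO3^2-] ≈ Ka2.

5.0 × 10^-9 M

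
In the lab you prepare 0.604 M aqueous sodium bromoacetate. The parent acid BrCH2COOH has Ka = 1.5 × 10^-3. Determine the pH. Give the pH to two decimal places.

BrCH2COO- is the conjugate base of the weak acid BrCH2COOH.
Kb = Kw/Ka = 1.0×10^-14 / 1.5 × 10^-3 = 6.67 × 10^-12
Kb = [OH-]²/(0.604 − [OH-]) = 6.67 × 10^-12
Since Kb ≪ C₀, [OH-] ≈ √(Kb·C₀) = 2.01 × 10^-6 M.
pOH = 5.70, so pH = 14.00 − pOH = 8.30

pH = 8.30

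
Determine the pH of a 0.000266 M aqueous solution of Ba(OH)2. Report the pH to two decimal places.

pH = 10.73

Ba(OH)2 is a strong base (each formula unit releases 2 OH-); [OH-] = 0.000532 M.
pOH = -log(0.000532) = 3.27
pH = 14.00 - 3.27 = 10.73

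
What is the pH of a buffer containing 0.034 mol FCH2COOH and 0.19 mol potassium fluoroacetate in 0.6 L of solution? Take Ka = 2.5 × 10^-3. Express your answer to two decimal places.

pKa = −log(2.5 × 10^-3) = 2.602
Using pH = pKa + log([base]/[acid]) with [base]/[acid] = 0.19/0.034:
pH = 2.602 + (+0.747) = 3.35

pH = 3.35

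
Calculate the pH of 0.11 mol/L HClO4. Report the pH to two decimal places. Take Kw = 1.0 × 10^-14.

pH = 0.96

HClO4 is a strong acid and dissociates completely, so [H+] = 0.11 M.
pH = -log(0.11) = 0.96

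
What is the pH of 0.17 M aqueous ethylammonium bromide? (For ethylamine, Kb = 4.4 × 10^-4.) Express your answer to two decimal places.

C2H5NH3+ is the conjugate acid of the weak base C2H5NH2.
Ka = Kw/Kb = 1.0×10^-14 / 4.4 × 10^-4 = 2.27 × 10^-11
From the ICE table, Ka = [H+]²/(0.17 − [H+]) = 2.27 × 10^-11.
Since Ka ≪ C₀, [H+] ≈ √(Ka·C₀) = 1.96 × 10^-6 M.
pH = −log(1.96 × 10^-6) = 5.71

pH = 5.71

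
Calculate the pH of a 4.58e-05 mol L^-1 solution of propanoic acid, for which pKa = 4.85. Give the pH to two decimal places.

CH3CH2COOH ⇌ CH3CH2COO- + H+
Ka = 10^(−4.85) = 1.41 × 10^-5
Ka = [H+]²/(4.58e-05 − [H+]) = 1.41 × 10^-5
The 5% rule fails; solving [H+]² + Ka·[H+] − Ka·C₀ = 0 exactly:
[H+] = [−1.41e-05 + √(1.41e-05² + 2.58e-09)]/2 = 1.93 × 10^-5 M
pH = −log(1.93 × 10^-5) = 4.71

pH = 4.71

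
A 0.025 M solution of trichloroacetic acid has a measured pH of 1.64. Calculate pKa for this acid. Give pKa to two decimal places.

[H+] = 10^(-1.64) = 2.29 × 10^-2 M
At equilibrium [HA] = 0.025 − 2.29 × 10^-2 = 2.10 × 10^-3 M
Ka = [H+][A-]/[HA] = (2.29 × 10^-2)² / 2.10 × 10^-3 = 2.50 × 10^-1
pKa = -log(2.50 × 10^-1) = 0.60

pKa = 0.60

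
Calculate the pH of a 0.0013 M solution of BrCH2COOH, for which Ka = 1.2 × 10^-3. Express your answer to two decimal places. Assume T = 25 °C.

BrCH2COOH ⇌ BrCH2COO- + H+
Let x = [H+] at equilibrium. Ka = x²/(0.0013 − x).
The 5% rule fails; solving x² + Ka·x − Ka·C₀ = 0 exactly:
x = [−0.0012 + √(0.0012² + 6.24e-06)]/2 = 7.86 × 10^-4 M
pH = −log(7.86 × 10^-4) = 3.10

pH = 3.10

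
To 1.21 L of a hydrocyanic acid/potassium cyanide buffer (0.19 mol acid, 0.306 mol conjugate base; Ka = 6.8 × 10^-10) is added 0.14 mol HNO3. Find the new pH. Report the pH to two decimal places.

Added H+ converts CN- to HCN: HCN → 0.33 mol, CN- → 0.166 mol.
pKa = −log(6.8 × 10^-10) = 9.167
pH = pKa + log([A⁻]/[HA]) = 9.167 + log(0.166/0.33) = 9.167 -0.298

pH = 8.87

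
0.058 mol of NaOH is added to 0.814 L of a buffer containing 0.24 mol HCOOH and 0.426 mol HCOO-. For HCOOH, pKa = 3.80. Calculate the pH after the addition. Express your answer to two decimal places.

pH = 4.22

After neutralization: n(HCOOH) = 0.182 mol, n(HCOO-) = 0.484 mol.
Henderson–Hasselbalch with mole ratio 0.484/0.182: pH = 3.80 + (+0.425)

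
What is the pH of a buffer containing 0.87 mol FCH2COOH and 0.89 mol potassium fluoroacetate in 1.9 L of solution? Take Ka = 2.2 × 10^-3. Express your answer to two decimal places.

pH = 2.67

pKa = −log(2.2 × 10^-3) = 2.658
Henderson–Hasselbalch: pH = pKa + log([FCH2COO-]/[FCH2COOH]) = 2.658 + log(0.89/0.87)
pH = 2.658 + (+0.010) = 2.67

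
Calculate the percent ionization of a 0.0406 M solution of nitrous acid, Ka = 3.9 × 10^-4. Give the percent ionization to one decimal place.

HNO2 ⇌ NO2- + H+; let x = [H+] at equilibrium.
Ka = x²/(C₀ − x); solving the quadratic gives x = 3.79 × 10^-3 M.
Fraction ionized = 3.79 × 10^-3 / 0.0406 = 0.0933 → 9.3%

9.3%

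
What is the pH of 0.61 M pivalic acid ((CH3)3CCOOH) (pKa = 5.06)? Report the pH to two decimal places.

pH = 2.64

(CH3)3CCOOH ⇌ (CH3)3CCOO- + H+
Ka = 10^(−5.06) = 8.71 × 10^-6
Ka = x²/(0.61 − x) = 8.71 × 10^-6
Neglecting x in the denominator: x = √(8.71 × 10^-6 × 0.61) = 2.31 × 10^-3 M
(x/C₀ = 0.38% < 5%, so the approximation holds.)
pH = −log(2.31 × 10^-3) = 2.64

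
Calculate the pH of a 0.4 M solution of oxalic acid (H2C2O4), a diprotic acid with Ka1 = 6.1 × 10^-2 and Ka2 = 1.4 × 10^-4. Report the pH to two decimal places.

pH = 0.89

Since Ka1 ≫ Ka2, the first ionization dominates [H+].
Ka1 = x²/(0.4 − x) = 6.1 × 10^-2
Solving the quadratic: x = (−Ka1 + √(Ka1² + 4·Ka1·C₀))/2 = 1.29 × 10^-1 M
pH = −log(1.29 × 10^-1) = 0.89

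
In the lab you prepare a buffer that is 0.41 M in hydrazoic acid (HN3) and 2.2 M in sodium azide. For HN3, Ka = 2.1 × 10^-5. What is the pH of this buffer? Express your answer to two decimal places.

pH = 5.41

pKa = −log(2.1 × 10^-5) = 4.678
pH = pKa + log([A⁻]/[HA]) = 4.678 + log(2.2/0.41)
pH = 4.678 + (+0.730) = 5.41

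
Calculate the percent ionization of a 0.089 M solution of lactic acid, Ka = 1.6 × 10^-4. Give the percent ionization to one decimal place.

CH3CH(OH)COOH ⇌ CH3CH(OH)COO- + H+; let x = [H+] at equilibrium.
x ≈ √(Ka·C₀) = √(1.6 × 10^-4 × 0.089) = 3.77 × 10^-3 M
Fraction ionized = 3.77 × 10^-3 / 0.089 = 0.0424 → 4.2%

4.2%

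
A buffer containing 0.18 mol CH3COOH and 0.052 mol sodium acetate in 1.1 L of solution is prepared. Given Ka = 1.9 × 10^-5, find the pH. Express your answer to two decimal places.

pKa = −log(1.9 × 10^-5) = 4.721
Henderson–Hasselbalch: pH = pKa + log([CH3COO-]/[CH3COOH]) = 4.721 + log(0.052/0.18)
pH = 4.721 + (-0.539) = 4.18

pH = 4.18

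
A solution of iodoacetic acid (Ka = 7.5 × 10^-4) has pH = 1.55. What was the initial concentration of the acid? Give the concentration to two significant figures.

[H+] = 10^(-1.55) = 2.82 × 10^-2 M = x
Ka = x²/(C₀ − x) ⇒ C₀ = x + x²/Ka
C₀ = 2.82 × 10^-2 + (2.82 × 10^-2)²/(7.5 × 10^-4) = 1.09 M

C₀ = 1.1 M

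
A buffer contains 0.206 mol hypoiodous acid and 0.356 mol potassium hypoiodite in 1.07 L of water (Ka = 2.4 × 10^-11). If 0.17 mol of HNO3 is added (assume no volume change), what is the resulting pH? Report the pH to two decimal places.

pH = 10.31

Added H+ converts OI- to HOI: HOI → 0.376 mol, OI- → 0.186 mol.
pKa = −log(2.4 × 10^-11) = 10.620
Henderson–Hasselbalch with mole ratio 0.186/0.376: pH = 10.620 + (-0.306)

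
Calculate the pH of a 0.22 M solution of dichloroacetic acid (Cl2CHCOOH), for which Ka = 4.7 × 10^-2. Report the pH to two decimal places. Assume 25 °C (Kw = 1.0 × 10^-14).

pH = 1.09

Cl2CHCOOH ⇌ Cl2CHCOO- + H+
From the ICE table, Ka = [H+]²/(0.22 − [H+]) = 4.7 × 10^-2.
Here C₀/Ka ≈ 4.68, so the small-[H+] approximation fails. Use the quadratic:
[H+] = [−0.047 + √(0.047² + 0.0414)]/2 = 8.09 × 10^-2 M
pH = −log[H+] = −log(8.09 × 10^-2) = 1.09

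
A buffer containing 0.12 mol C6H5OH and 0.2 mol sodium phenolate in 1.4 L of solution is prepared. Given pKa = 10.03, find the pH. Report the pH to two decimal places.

pH = 10.25

pH = pKa + log([A⁻]/[HA]) = 10.03 + log(0.2/0.12)
pH = 10.03 + (+0.222) = 10.25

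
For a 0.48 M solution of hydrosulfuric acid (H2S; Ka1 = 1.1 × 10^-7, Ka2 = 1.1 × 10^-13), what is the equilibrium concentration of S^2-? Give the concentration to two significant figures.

First ionization gives [H+] ≈ [HS-] = 2.30 × 10^-4 M.
Second step: Ka2 = [H+][S^2-]/[HS-] ≈ [S^2-] (since [H+] ≈ [HS-]).
So [S^2-] ≈ Ka2.

1.1 × 10^-13 M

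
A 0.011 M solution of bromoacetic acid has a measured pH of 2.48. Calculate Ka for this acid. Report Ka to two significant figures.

[H+] = 10^(-2.48) = 3.31 × 10^-3 M
At equilibrium [HA] = 0.011 − 3.31 × 10^-3 = 7.69 × 10^-3 M
Ka = [H+][A-]/[HA] = (3.31 × 10^-3)² / 7.69 × 10^-3 = 1.4 × 10^-3

Ka = 1.4 × 10^-3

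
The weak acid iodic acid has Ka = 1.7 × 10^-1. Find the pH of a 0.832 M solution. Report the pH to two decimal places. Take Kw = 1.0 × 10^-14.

pH = 0.52

HIO3 ⇌ IO3- + H+
From the ICE table, Ka = x²/(0.832 − x) = 1.7 × 10^-1.
Here C₀/Ka ≈ 4.89, so the small-x approximation fails. Use the quadratic:
x = (−Ka + √(Ka² + 4·Ka·C₀))/2 = 3.01 × 10^-1 M
pH = −log(3.01 × 10^-1) = 0.52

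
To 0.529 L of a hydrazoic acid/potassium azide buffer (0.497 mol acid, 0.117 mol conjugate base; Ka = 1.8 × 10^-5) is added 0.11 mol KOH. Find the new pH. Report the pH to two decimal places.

pH = 4.51

OH- converts HN3 to N3-: HN3 → 0.387 mol, N3- → 0.227 mol.
pKa = −log(1.8 × 10^-5) = 4.745
pH = pKa + log(n_N3-/n_HN3) = 4.745 + log(0.227/0.387) = 4.745 + (-0.232)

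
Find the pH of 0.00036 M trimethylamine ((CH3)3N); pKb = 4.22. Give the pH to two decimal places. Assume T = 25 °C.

pH = 10.08

(CH3)3N + H2O ⇌ (CH3)3NH+ + OH-
Kb = 10^(−4.22) = 6.03 × 10^-5
Kb = [OH-]²/(0.00036 − [OH-]) = 6.03 × 10^-5
The 5% rule fails; solving [OH-]² + Kb·[OH-] − Kb·C₀ = 0 exactly:
[OH-] = [−6.03e-05 + √(6.03e-05² + 8.68e-08)]/2 = 1.20 × 10^-4 M
pOH = −log(1.20 × 10^-4) = 3.92; pH = 14.00 − 3.92 = 10.08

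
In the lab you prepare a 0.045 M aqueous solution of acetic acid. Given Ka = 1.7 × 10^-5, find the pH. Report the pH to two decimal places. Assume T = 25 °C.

pH = 3.06

CH3COOH ⇌ CH3COO- + H+
From the ICE table, Ka = x²/(0.045 − x) = 1.7 × 10^-5.
Assume x ≪ 0.045: x ≈ √(1.7 × 10^-5 × 0.045) = 8.75 × 10^-4 M
Check: 1.9% ionized — well under 5%, approximation valid.
pH = −log[H+] = −log(8.75 × 10^-4) = 3.06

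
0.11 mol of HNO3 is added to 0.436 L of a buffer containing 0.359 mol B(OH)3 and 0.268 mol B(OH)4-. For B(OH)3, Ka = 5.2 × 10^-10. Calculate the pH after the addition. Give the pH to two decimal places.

After neutralization: n(B(OH)3) = 0.469 mol, n(B(OH)4-) = 0.158 mol.
pKa = −log(5.2 × 10^-10) = 9.284
pH = pKa + log([A⁻]/[HA]) = 9.284 + log(0.158/0.469) = 9.284 -0.473

pH = 8.81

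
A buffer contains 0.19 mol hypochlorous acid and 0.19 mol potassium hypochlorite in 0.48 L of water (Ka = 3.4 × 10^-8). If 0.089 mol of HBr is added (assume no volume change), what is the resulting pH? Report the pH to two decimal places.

pH = 7.03

After neutralization: n(HOCl) = 0.279 mol, n(OCl-) = 0.101 mol.
pKa = −log(3.4 × 10^-8) = 7.469
pH = pKa + log([A⁻]/[HA]) = 7.469 + log(0.101/0.279) = 7.469 -0.441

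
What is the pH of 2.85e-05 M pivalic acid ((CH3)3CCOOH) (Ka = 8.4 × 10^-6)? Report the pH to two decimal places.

pH = 4.93

(CH3)3CCOOH ⇌ (CH3)3CCOO- + H+
From the ICE table, Ka = [H+]²/(2.85e-05 − [H+]) = 8.4 × 10^-6.
The 5% rule fails; solving [H+]² + Ka·[H+] − Ka·C₀ = 0 exactly:
[H+] = (−Ka + √(Ka² + 4·Ka·C₀))/2 = 1.18 × 10^-5 M
pH = −log(1.18 × 10^-5) = 4.93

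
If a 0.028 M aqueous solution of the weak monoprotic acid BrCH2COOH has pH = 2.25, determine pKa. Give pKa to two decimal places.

[H+] = 10^(-2.25) = 5.62 × 10^-3 M
At equilibrium [HA] = 0.028 − 5.62 × 10^-3 = 2.24 × 10^-2 M
Ka = [H+][A-]/[HA] = (5.62 × 10^-3)² / 2.24 × 10^-2 = 1.41 × 10^-3
pKa = -log(1.41 × 10^-3) = 2.85

pKa = 2.85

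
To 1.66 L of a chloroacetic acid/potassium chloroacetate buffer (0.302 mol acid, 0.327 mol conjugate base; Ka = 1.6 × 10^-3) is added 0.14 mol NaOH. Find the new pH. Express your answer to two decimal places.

pH = 3.26

After neutralization: n(ClCH2COOH) = 0.162 mol, n(ClCH2COO-) = 0.467 mol.
pKa = −log(1.6 × 10^-3) = 2.796
Henderson–Hasselbalch with mole ratio 0.467/0.162: pH = 2.796 + (+0.460)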